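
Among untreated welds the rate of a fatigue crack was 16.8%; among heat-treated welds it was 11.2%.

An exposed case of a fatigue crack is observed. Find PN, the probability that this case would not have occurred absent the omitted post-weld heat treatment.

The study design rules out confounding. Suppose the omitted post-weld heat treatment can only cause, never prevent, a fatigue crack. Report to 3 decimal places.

p₁ = 0.168, p₀ = 0.112.
Under exogeneity and monotonicity, PN = (p₁ − p₀) / p₁.
PN = (0.168 − 0.112) / 0.168 = 0.056 / 0.168 ≈ 0.3333

PN ≈ 0.333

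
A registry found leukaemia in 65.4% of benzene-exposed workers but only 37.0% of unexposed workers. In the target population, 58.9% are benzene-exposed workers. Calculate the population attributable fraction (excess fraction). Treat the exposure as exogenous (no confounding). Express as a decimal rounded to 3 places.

PAF ≈ 0.311

p₁ = 0.654, p₀ = 0.37.
Overall risk P(Y=1) = π·p₁ + (1−π)·p₀ = 0.589×0.654 + 0.411×0.37 = 0.53728.
Under exogeneity, PAF = [P(Y=1) − p₀] / P(Y=1).
PAF = (0.53728 − 0.37) / 0.53728 ≈ 0.3113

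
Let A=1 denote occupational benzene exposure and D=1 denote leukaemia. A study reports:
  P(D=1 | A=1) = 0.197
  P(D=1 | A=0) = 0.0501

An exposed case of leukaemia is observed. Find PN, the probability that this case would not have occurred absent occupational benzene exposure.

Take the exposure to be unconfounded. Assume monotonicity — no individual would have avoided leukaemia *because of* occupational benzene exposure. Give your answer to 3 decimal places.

Let p₁ = 0.197, p₀ = 0.0501.
Under exogeneity and monotonicity, PN = (p₁ − p₀) / p₁.
PN = (0.197 − 0.0501) / 0.197 = 0.1469 / 0.197 ≈ 0.7457

PN ≈ 0.746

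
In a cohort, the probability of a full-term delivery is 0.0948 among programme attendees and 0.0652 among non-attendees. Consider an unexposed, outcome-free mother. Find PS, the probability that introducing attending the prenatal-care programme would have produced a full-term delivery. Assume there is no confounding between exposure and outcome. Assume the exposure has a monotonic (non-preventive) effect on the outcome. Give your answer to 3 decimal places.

PS ≈ 0.032

Let p₁ = 0.0948, p₀ = 0.0652.
Under exogeneity and monotonicity, PS = (p₁ − p₀) / (1 − p₀).
PS = (0.0948 − 0.0652) / (1 − 0.0652) = 0.0296 / 0.9348 ≈ 0.0317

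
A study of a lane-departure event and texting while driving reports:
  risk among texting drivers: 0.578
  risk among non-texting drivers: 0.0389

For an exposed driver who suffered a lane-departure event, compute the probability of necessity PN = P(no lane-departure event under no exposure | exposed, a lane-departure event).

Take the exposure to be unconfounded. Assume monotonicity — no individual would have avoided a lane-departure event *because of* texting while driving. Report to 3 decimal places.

PN ≈ 0.933

Let p₁ = 0.578, p₀ = 0.0389.
Under exogeneity and monotonicity, PN = (p₁ − p₀) / p₁.
PN = (0.578 − 0.0389) / 0.578 = 0.5391 / 0.578 ≈ 0.9327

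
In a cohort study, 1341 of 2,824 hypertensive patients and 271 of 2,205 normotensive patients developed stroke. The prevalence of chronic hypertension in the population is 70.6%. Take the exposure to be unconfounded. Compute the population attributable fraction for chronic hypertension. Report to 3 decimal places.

PAF ≈ 0.669

p₁ = P(outcome | exposed) = 1341/2824 = 0.47486
p₀ = P(outcome | unexposed) = 271/2205 = 0.1229
Overall risk P(Y=1) = π·p₁ + (1−π)·p₀ = 0.706×0.47486 + 0.294×0.1229 = 0.37138.
Under exogeneity, PAF = [P(Y=1) − p₀] / P(Y=1).
PAF = (0.37138 − 0.1229) / 0.37138 ≈ 0.6691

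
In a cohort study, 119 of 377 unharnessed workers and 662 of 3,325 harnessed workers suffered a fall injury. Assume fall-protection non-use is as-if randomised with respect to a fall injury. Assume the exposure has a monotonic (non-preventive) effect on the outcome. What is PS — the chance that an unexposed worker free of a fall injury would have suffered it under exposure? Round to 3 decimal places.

p₁ = P(outcome | exposed) = 119/377 = 0.31565
p₀ = P(outcome | unexposed) = 662/3325 = 0.1991
Under exogeneity and monotonicity, PS = (p₁ − p₀) / (1 − p₀).
PS = (0.31565 − 0.1991) / (1 − 0.1991) = 0.11655 / 0.8009 ≈ 0.1455

PS ≈ 0.146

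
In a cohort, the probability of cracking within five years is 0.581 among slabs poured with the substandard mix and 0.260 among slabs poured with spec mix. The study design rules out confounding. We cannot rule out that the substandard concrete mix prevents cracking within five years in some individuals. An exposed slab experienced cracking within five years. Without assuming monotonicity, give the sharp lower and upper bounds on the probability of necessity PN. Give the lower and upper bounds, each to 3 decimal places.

Let p₁ = 0.581, p₀ = 0.26.
Under exogeneity alone the bounds on PN are max{0,(p₁−p₀)/p₁} ≤ PN ≤ min{1,(1−p₀)/p₁}.
  lower = (p₁ − p₀)/p₁ = 0.321 / 0.581 ≈ 0.5525
  upper = min{1, (1 − p₀)/p₁} = 0.74 / 0.581 ≈ 1.2737 → capped at 1

0.552 ≤ PN ≤ 1.000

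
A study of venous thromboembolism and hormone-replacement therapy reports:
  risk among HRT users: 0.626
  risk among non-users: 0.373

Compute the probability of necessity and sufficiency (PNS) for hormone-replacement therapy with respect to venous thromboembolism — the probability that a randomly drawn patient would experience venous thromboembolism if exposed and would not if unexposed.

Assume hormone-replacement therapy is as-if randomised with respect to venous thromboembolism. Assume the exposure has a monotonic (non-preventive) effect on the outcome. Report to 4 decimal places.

PNS ≈ 0.2530

Let p₁ = 0.626, p₀ = 0.373.
Under exogeneity and monotonicity, PNS = p₁ − p₀.
PNS = 0.626 − 0.373 = 0.253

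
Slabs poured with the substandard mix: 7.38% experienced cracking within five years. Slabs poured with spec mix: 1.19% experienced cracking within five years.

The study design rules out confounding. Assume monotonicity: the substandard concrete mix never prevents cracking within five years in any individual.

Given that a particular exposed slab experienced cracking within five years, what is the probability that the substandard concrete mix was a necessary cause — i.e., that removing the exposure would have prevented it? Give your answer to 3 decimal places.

p₁ = 0.0738, p₀ = 0.0119.
Under exogeneity and monotonicity, PN = (p₁ − p₀) / p₁.
PN = (0.0738 − 0.0119) / 0.0738 = 0.0619 / 0.0738 ≈ 0.8388

PN ≈ 0.839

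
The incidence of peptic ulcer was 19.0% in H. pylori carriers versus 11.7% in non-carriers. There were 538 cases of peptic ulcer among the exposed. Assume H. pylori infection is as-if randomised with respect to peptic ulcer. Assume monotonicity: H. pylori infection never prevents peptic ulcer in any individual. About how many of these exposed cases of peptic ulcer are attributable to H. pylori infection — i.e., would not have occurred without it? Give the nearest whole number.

about 207 cases

p₁ = 0.19, p₀ = 0.117.
PN = (p₁ − p₀)/p₁ = (0.19 − 0.117) / 0.19 ≈ 0.38421.
Attributable cases ≈ PN × (exposed cases) = 0.38421 × 538 ≈ 206.71.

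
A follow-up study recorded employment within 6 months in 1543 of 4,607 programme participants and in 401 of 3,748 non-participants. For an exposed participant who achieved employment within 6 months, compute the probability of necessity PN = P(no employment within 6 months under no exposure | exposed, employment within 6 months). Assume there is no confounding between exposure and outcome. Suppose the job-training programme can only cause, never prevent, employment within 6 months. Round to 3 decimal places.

PN ≈ 0.681

p₁ = P(outcome | exposed) = 1543/4607 = 0.33493
p₀ = P(outcome | unexposed) = 401/3748 = 0.10699
Under exogeneity and monotonicity, PN = (p₁ − p₀) / p₁.
PN = (0.33493 − 0.10699) / 0.33493 = 0.22793 / 0.33493 ≈ 0.6806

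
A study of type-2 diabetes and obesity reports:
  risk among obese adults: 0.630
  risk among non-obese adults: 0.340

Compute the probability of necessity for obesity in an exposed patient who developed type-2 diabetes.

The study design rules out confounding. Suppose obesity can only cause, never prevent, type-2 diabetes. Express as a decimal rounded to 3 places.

PN ≈ 0.460

Let p₁ = 0.63, p₀ = 0.34.
Under exogeneity and monotonicity, PN = (p₁ − p₀) / p₁.
PN = (0.63 − 0.34) / 0.63 = 0.29 / 0.63 ≈ 0.4603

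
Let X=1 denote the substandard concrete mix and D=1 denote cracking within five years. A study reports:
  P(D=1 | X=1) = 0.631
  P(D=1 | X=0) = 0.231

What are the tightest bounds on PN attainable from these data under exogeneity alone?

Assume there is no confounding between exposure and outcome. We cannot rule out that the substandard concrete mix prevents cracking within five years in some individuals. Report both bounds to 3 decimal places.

0.634 ≤ PN ≤ 1.000

Let p₁ = 0.631, p₀ = 0.231.
Under exogeneity alone the bounds on PN are max{0,(p₁−p₀)/p₁} ≤ PN ≤ min{1,(1−p₀)/p₁}.
  lower = (p₁ − p₀)/p₁ = 0.4 / 0.631 ≈ 0.6339
  upper = min{1, (1 − p₀)/p₁} = 0.769 / 0.631 ≈ 1.2187 → capped at 1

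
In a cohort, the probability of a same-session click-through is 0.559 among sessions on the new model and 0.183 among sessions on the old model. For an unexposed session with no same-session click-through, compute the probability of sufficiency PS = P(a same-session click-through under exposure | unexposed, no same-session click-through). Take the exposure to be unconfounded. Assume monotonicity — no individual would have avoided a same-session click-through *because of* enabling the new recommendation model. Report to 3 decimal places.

Let p₁ = 0.559, p₀ = 0.183.
Under exogeneity and monotonicity, PS = (p₁ − p₀) / (1 − p₀).
PS = (0.559 − 0.183) / (1 − 0.183) = 0.376 / 0.817 ≈ 0.4602

PS ≈ 0.460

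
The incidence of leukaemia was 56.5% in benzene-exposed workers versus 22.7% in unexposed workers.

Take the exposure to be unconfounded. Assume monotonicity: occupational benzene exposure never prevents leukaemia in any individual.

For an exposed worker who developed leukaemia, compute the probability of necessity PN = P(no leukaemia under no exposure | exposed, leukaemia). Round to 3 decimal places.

p₁ = 0.565, p₀ = 0.227.
Under exogeneity and monotonicity, PN = (p₁ − p₀) / p₁.
PN = (0.565 − 0.227) / 0.565 = 0.338 / 0.565 ≈ 0.5982

PN ≈ 0.598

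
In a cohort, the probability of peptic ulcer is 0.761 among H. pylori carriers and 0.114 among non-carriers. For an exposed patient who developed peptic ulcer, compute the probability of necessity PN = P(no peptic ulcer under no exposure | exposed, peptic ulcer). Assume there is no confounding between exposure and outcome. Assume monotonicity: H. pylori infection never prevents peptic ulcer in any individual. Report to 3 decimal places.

Let p₁ = 0.761, p₀ = 0.114.
Under exogeneity and monotonicity, PN = (p₁ − p₀) / p₁.
PN = (0.761 − 0.114) / 0.761 = 0.647 / 0.761 ≈ 0.8502

PN ≈ 0.850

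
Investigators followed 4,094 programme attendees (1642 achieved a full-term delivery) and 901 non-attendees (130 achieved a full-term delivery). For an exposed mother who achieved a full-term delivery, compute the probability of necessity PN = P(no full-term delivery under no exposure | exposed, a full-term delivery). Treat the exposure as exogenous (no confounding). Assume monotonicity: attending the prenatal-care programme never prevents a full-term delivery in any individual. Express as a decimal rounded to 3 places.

p₁ = P(outcome | exposed) = 1642/4094 = 0.40107
p₀ = P(outcome | unexposed) = 130/901 = 0.14428
Under exogeneity and monotonicity, PN = (p₁ − p₀) / p₁.
PN = (0.40107 − 0.14428) / 0.40107 = 0.25679 / 0.40107 ≈ 0.6403

PN ≈ 0.640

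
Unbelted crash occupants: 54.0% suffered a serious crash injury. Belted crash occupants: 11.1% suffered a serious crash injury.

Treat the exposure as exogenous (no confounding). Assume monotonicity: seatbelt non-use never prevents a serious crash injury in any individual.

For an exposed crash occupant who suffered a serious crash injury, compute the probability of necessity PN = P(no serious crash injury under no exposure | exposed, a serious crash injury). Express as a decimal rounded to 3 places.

PN ≈ 0.794

p₁ = 0.54, p₀ = 0.111.
Under exogeneity and monotonicity, PN = (p₁ − p₀) / p₁.
PN = (0.54 − 0.111) / 0.54 = 0.429 / 0.54 ≈ 0.7944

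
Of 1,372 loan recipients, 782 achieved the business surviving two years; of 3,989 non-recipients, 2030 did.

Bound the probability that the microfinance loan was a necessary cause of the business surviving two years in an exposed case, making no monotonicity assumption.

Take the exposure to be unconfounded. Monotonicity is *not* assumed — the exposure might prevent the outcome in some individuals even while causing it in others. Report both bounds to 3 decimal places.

p₁ = P(outcome | exposed) = 782/1372 = 0.56997
p₀ = P(outcome | unexposed) = 2030/3989 = 0.5089
Under exogeneity alone the bounds on PN are max{0,(p₁−p₀)/p₁} ≤ PN ≤ min{1,(1−p₀)/p₁}.
  lower = (p₁ − p₀)/p₁ = 0.061071 / 0.56997 ≈ 0.1071
  upper = min{1, (1 − p₀)/p₁} = 0.4911 / 0.56997 ≈ 0.8616

0.107 ≤ PN ≤ 0.862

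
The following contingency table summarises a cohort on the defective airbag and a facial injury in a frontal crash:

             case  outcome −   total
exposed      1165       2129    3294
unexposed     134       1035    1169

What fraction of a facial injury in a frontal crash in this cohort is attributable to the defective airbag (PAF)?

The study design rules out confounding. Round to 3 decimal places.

p₁ = P(outcome | exposed) = 1165/3294 = 0.35367
p₀ = P(outcome | unexposed) = 134/1169 = 0.11463
Exposure prevalence π = 3294/4463 = 0.73807; overall risk P(Y=1) = 0.29106.
Under exogeneity, PAF = [P(Y=1) − p₀]/P(Y=1).
PAF = (0.29106 − 0.11463) / 0.29106 ≈ 0.6062

PAF ≈ 0.606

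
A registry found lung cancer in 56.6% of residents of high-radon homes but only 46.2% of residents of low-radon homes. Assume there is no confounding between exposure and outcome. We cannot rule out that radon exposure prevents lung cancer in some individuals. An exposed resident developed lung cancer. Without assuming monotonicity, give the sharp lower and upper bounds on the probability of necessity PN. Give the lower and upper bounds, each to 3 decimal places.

p₁ = 0.566, p₀ = 0.462.
Under exogeneity alone the bounds on PN are max{0,(p₁−p₀)/p₁} ≤ PN ≤ min{1,(1−p₀)/p₁}.
  lower = (p₁ − p₀)/p₁ = 0.104 / 0.566 ≈ 0.1837
  upper = min{1, (1 − p₀)/p₁} = 0.538 / 0.566 ≈ 0.9505

0.184 ≤ PN ≤ 0.951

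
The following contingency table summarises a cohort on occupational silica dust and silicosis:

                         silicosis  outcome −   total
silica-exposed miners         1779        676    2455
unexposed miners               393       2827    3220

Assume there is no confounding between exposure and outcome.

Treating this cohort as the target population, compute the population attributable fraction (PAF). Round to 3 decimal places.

PAF ≈ 0.681

p₁ = P(outcome | exposed) = 1779/2455 = 0.72464
p₀ = P(outcome | unexposed) = 393/3220 = 0.12205
Exposure prevalence π = 2455/5675 = 0.4326; overall risk P(Y=1) = 0.38273.
Under exogeneity, PAF = [P(Y=1) − p₀]/P(Y=1).
PAF = (0.38273 − 0.12205) / 0.38273 ≈ 0.6811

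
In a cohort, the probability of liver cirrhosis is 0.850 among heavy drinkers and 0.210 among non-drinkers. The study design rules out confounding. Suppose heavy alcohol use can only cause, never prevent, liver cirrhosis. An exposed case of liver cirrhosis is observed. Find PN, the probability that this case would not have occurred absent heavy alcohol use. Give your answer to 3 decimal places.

PN ≈ 0.753

Let p₁ = 0.85, p₀ = 0.21.
Under exogeneity and monotonicity, PN = (p₁ − p₀) / p₁.
PN = (0.85 − 0.21) / 0.85 = 0.64 / 0.85 ≈ 0.7529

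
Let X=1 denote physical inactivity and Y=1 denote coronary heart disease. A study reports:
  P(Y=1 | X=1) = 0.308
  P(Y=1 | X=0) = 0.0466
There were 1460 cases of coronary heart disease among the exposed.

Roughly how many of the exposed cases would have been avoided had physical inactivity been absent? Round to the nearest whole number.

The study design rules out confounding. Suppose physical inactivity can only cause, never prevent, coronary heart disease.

Let p₁ = 0.308, p₀ = 0.0466.
PN = (p₁ − p₀)/p₁ = (0.308 − 0.0466) / 0.308 ≈ 0.84870.
Attributable cases ≈ PN × (exposed cases) = 0.84870 × 1460 ≈ 1239.10.

about 1239 cases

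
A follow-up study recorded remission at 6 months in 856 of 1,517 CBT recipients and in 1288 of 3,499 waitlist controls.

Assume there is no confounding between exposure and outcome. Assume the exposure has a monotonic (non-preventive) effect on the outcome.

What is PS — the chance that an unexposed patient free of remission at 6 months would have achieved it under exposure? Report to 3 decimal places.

PS ≈ 0.310

p₁ = P(outcome | exposed) = 856/1517 = 0.56427
p₀ = P(outcome | unexposed) = 1288/3499 = 0.36811
Under exogeneity and monotonicity, PS = (p₁ − p₀) / (1 − p₀).
PS = (0.56427 − 0.36811) / (1 − 0.36811) = 0.19617 / 0.63189 ≈ 0.3104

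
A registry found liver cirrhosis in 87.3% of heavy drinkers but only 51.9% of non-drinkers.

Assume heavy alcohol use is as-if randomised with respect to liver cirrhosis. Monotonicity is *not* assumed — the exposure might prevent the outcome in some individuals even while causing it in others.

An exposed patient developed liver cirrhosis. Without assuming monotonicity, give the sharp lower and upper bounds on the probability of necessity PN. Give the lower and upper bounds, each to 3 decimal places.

0.405 ≤ PN ≤ 0.551

p₁ = 0.873, p₀ = 0.519.
Under exogeneity alone the bounds on PN are max{0,(p₁−p₀)/p₁} ≤ PN ≤ min{1,(1−p₀)/p₁}.
  lower = (p₁ − p₀)/p₁ = 0.354 / 0.873 ≈ 0.4055
  upper = min{1, (1 − p₀)/p₁} = 0.481 / 0.873 ≈ 0.5510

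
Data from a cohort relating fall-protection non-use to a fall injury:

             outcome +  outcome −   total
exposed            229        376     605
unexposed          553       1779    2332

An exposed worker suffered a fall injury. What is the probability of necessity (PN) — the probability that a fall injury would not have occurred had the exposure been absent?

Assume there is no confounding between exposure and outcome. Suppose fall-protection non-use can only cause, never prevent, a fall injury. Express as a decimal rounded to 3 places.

PN ≈ 0.374

p₁ = P(outcome | exposed) = 229/605 = 0.37851
p₀ = P(outcome | unexposed) = 553/2332 = 0.23714
Under exogeneity and monotonicity, PN = (p₁ − p₀) / p₁.
PN = (0.37851 − 0.23714) / 0.37851 = 0.14138 / 0.37851 ≈ 0.3735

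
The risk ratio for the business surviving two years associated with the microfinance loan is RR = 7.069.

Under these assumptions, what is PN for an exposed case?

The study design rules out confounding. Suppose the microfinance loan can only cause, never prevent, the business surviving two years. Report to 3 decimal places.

Under exogeneity and monotonicity, PN = (RR − 1) / RR = 1 − 1/RR.
PN = (7.069 − 1) / 7.069 = 6.069 / 7.069 ≈ 0.8585

PN ≈ 0.859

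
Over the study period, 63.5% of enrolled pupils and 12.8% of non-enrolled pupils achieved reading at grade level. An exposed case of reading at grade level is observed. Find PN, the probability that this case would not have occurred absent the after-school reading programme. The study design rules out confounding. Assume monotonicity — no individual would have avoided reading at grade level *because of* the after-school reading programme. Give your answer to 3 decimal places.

p₁ = 0.635, p₀ = 0.128.
Under exogeneity and monotonicity, PN = (p₁ − p₀) / p₁.
PN = (0.635 − 0.128) / 0.635 = 0.507 / 0.635 ≈ 0.7984

PN ≈ 0.798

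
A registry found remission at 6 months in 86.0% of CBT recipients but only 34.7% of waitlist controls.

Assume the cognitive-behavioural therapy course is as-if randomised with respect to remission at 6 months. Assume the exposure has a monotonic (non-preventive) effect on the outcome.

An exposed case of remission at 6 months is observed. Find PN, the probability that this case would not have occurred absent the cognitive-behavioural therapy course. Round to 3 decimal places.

p₁ = 0.86, p₀ = 0.347.
Under exogeneity and monotonicity, PN = (p₁ − p₀) / p₁.
PN = (0.86 − 0.347) / 0.86 = 0.513 / 0.86 ≈ 0.5965

PN ≈ 0.597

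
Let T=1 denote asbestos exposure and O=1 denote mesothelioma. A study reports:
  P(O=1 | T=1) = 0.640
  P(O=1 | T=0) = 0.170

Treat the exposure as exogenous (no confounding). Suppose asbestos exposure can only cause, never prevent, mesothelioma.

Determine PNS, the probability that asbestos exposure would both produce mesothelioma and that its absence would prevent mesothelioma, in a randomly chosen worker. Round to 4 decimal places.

PNS ≈ 0.4700

Let p₁ = 0.64, p₀ = 0.17.
Under exogeneity and monotonicity, PNS = p₁ − p₀.
PNS = 0.64 − 0.17 = 0.47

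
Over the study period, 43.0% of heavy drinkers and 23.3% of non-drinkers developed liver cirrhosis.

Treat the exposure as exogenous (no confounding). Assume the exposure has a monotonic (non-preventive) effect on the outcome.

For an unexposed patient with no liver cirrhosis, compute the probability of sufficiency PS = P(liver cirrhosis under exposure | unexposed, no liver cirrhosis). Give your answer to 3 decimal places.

PS ≈ 0.257

p₁ = 0.43, p₀ = 0.233.
Under exogeneity and monotonicity, PS = (p₁ − p₀) / (1 − p₀).
PS = (0.43 − 0.233) / (1 − 0.233) = 0.197 / 0.767 ≈ 0.2568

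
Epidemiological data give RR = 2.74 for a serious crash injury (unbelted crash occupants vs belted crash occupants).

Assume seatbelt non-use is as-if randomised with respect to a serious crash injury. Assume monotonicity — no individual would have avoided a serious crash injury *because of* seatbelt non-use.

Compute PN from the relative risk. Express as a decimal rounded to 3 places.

PN ≈ 0.635

Under exogeneity and monotonicity, PN = (RR − 1) / RR = 1 − 1/RR.
PN = (2.74 − 1) / 2.74 = 1.74 / 2.74 ≈ 0.6350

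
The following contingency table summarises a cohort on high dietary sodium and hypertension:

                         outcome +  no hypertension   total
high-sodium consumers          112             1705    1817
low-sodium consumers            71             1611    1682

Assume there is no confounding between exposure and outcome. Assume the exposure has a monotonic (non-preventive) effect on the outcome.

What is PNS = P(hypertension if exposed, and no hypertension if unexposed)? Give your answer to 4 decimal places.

PNS ≈ 0.0194

p₁ = P(outcome | exposed) = 112/1817 = 0.06164
p₀ = P(outcome | unexposed) = 71/1682 = 0.042212
Under exogeneity and monotonicity, PNS = p₁ − p₀.
PNS = 0.06164 − 0.042212 = 0.019428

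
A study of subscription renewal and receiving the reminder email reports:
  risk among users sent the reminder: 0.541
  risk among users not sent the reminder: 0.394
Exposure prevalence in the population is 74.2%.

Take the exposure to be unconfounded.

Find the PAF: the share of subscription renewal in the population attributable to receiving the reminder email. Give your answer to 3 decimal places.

PAF ≈ 0.217

Let p₁ = 0.541, p₀ = 0.394.
Overall risk P(Y=1) = π·p₁ + (1−π)·p₀ = 0.742×0.541 + 0.258×0.394 = 0.50307.
Under exogeneity, PAF = [P(Y=1) − p₀] / P(Y=1).
PAF = (0.50307 − 0.394) / 0.50307 ≈ 0.2168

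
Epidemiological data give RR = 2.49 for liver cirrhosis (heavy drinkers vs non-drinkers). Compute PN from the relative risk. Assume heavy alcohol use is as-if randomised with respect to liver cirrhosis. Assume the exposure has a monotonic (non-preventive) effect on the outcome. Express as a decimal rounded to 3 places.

PN ≈ 0.598

Under exogeneity and monotonicity, PN = (RR − 1) / RR = 1 − 1/RR.
PN = (2.49 − 1) / 2.49 = 1.49 / 2.49 ≈ 0.5984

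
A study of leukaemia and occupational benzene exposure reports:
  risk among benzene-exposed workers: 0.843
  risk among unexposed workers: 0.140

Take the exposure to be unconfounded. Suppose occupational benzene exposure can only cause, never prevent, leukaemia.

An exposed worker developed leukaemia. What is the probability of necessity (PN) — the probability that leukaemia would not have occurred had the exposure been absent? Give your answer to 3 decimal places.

Let p₁ = 0.843, p₀ = 0.14.
Under exogeneity and monotonicity, PN = (p₁ − p₀) / p₁.
PN = (0.843 − 0.14) / 0.843 = 0.703 / 0.843 ≈ 0.8339

PN ≈ 0.834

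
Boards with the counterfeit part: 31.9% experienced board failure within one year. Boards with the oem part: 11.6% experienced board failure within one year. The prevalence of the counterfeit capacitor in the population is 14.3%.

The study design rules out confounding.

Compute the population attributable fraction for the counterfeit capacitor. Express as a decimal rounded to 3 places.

PAF ≈ 0.200

p₁ = 0.319, p₀ = 0.116.
Overall risk P(Y=1) = π·p₁ + (1−π)·p₀ = 0.143×0.319 + 0.857×0.116 = 0.14503.
Under exogeneity, PAF = [P(Y=1) − p₀] / P(Y=1).
PAF = (0.14503 − 0.116) / 0.14503 ≈ 0.2002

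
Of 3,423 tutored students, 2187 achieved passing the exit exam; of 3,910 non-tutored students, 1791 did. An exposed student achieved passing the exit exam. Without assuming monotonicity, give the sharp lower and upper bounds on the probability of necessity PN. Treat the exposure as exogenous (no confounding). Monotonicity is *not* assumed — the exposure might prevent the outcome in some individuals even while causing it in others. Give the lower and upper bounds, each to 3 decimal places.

p₁ = P(outcome | exposed) = 2187/3423 = 0.63891
p₀ = P(outcome | unexposed) = 1791/3910 = 0.45806
Under exogeneity alone the bounds on PN are max{0,(p₁−p₀)/p₁} ≤ PN ≤ min{1,(1−p₀)/p₁}.
  lower = (p₁ − p₀)/p₁ = 0.18086 / 0.63891 ≈ 0.2831
  upper = min{1, (1 − p₀)/p₁} = 0.54194 / 0.63891 ≈ 0.8482

0.283 ≤ PN ≤ 0.848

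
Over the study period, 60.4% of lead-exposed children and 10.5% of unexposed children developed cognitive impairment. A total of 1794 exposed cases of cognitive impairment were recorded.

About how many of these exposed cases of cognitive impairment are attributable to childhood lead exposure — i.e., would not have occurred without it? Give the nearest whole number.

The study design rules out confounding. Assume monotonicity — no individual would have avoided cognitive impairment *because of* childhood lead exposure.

about 1482 cases

p₁ = 0.604, p₀ = 0.105.
PN = (p₁ − p₀)/p₁ = (0.604 − 0.105) / 0.604 ≈ 0.82616.
Attributable cases ≈ PN × (exposed cases) = 0.82616 × 1794 ≈ 1482.13.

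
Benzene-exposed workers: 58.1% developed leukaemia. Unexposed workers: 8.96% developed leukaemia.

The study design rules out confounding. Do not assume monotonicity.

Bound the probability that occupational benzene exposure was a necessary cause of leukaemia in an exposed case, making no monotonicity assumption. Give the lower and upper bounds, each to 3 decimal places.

0.846 ≤ PN ≤ 1.000

p₁ = 0.581, p₀ = 0.0896.
Under exogeneity alone the bounds on PN are max{0,(p₁−p₀)/p₁} ≤ PN ≤ min{1,(1−p₀)/p₁}.
  lower = (p₁ − p₀)/p₁ = 0.4914 / 0.581 ≈ 0.8458
  upper = min{1, (1 − p₀)/p₁} = 0.9104 / 0.581 ≈ 1.5670 → capped at 1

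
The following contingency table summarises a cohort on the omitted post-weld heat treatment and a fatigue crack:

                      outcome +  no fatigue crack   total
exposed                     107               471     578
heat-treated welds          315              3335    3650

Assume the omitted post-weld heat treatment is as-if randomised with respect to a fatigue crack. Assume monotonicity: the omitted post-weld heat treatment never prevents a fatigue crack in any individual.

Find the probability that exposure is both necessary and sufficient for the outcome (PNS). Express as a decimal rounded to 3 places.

p₁ = P(outcome | exposed) = 107/578 = 0.18512
p₀ = P(outcome | unexposed) = 315/3650 = 0.086301
Under exogeneity and monotonicity, PNS = p₁ − p₀.
PNS = 0.18512 − 0.086301 = 0.09882

PNS ≈ 0.099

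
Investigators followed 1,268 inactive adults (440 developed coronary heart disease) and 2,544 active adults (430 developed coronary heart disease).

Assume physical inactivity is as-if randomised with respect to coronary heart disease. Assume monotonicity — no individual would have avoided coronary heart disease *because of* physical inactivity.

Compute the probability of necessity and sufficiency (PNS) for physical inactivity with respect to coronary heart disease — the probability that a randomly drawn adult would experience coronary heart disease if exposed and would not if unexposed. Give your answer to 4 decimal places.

PNS ≈ 0.1780

p₁ = P(outcome | exposed) = 440/1268 = 0.347
p₀ = P(outcome | unexposed) = 430/2544 = 0.16903
Under exogeneity and monotonicity, PNS = p₁ − p₀.
PNS = 0.347 − 0.16903 = 0.17798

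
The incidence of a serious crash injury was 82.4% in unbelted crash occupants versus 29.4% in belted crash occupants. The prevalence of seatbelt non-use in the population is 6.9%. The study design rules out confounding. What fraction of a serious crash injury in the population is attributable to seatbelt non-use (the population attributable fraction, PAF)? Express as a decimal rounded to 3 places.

PAF ≈ 0.111

p₁ = 0.824, p₀ = 0.294.
Overall risk P(Y=1) = π·p₁ + (1−π)·p₀ = 0.069×0.824 + 0.931×0.294 = 0.33057.
Under exogeneity, PAF = [P(Y=1) − p₀] / P(Y=1).
PAF = (0.33057 − 0.294) / 0.33057 ≈ 0.1106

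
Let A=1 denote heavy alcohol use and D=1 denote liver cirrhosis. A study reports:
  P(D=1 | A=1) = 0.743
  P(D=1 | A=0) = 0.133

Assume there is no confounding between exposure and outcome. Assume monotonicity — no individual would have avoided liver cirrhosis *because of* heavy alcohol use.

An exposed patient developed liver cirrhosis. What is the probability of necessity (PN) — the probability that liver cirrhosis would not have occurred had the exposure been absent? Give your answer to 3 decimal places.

Let p₁ = 0.743, p₀ = 0.133.
Under exogeneity and monotonicity, PN = (p₁ − p₀) / p₁.
PN = (0.743 − 0.133) / 0.743 = 0.61 / 0.743 ≈ 0.8210

PN ≈ 0.821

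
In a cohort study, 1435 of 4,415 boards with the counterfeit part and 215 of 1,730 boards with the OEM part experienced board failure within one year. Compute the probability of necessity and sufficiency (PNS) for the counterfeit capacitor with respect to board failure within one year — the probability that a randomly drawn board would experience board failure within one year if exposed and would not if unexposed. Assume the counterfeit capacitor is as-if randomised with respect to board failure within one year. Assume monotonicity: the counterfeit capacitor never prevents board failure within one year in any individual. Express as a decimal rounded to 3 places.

PNS ≈ 0.201

p₁ = P(outcome | exposed) = 1435/4415 = 0.32503
p₀ = P(outcome | unexposed) = 215/1730 = 0.12428
Under exogeneity and monotonicity, PNS = p₁ − p₀.
PNS = 0.32503 − 0.12428 = 0.20075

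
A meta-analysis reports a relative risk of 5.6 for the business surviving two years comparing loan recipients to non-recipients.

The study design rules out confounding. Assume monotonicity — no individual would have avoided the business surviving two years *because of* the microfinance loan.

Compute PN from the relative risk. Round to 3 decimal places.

Under exogeneity and monotonicity, PN = (RR − 1) / RR = 1 − 1/RR.
PN = (5.6 − 1) / 5.6 = 4.6 / 5.6 ≈ 0.8214

PN ≈ 0.821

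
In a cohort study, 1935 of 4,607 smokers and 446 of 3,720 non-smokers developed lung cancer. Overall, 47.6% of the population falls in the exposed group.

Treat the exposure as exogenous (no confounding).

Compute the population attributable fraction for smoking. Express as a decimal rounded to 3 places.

p₁ = P(outcome | exposed) = 1935/4607 = 0.42001
p₀ = P(outcome | unexposed) = 446/3720 = 0.11989
Overall risk P(Y=1) = π·p₁ + (1−π)·p₀ = 0.476×0.42001 + 0.524×0.11989 = 0.26275.
Under exogeneity, PAF = [P(Y=1) − p₀] / P(Y=1).
PAF = (0.26275 − 0.11989) / 0.26275 ≈ 0.5437

PAF ≈ 0.544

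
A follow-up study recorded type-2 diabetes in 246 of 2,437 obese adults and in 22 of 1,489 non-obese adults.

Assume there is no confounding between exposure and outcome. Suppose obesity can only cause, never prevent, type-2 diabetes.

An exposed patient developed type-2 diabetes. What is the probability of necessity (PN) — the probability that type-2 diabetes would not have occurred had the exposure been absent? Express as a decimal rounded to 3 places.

p₁ = P(outcome | exposed) = 246/2437 = 0.10094
p₀ = P(outcome | unexposed) = 22/1489 = 0.014775
Under exogeneity and monotonicity, PN = (p₁ − p₀) / p₁.
PN = (0.10094 − 0.014775) / 0.10094 = 0.086169 / 0.10094 ≈ 0.8536

PN ≈ 0.854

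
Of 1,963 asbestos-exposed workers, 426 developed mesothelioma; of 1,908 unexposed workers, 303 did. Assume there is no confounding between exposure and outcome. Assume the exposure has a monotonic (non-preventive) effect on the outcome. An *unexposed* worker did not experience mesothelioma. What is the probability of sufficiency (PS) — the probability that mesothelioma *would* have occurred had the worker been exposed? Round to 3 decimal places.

PS ≈ 0.069

p₁ = P(outcome | exposed) = 426/1963 = 0.21701
p₀ = P(outcome | unexposed) = 303/1908 = 0.15881
Under exogeneity and monotonicity, PS = (p₁ − p₀) / (1 − p₀).
PS = (0.21701 − 0.15881) / (1 − 0.15881) = 0.05821 / 0.84119 ≈ 0.0692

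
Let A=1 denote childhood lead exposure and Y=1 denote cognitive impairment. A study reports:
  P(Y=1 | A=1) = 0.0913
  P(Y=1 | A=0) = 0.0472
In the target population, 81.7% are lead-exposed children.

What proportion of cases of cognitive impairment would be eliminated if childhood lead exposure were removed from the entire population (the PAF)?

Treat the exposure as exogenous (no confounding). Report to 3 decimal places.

Let p₁ = 0.0913, p₀ = 0.0472.
Overall risk P(Y=1) = π·p₁ + (1−π)·p₀ = 0.817×0.0913 + 0.183×0.0472 = 0.08323.
Under exogeneity, PAF = [P(Y=1) − p₀] / P(Y=1).
PAF = (0.08323 − 0.0472) / 0.08323 ≈ 0.4329

PAF ≈ 0.433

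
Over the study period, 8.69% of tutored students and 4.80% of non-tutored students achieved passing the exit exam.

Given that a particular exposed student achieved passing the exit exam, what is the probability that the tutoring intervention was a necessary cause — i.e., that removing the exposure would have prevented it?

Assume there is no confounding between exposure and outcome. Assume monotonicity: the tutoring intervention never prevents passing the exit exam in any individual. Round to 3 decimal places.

p₁ = 0.0869, p₀ = 0.048.
Under exogeneity and monotonicity, PN = (p₁ − p₀) / p₁.
PN = (0.0869 − 0.048) / 0.0869 = 0.0389 / 0.0869 ≈ 0.4476

PN ≈ 0.448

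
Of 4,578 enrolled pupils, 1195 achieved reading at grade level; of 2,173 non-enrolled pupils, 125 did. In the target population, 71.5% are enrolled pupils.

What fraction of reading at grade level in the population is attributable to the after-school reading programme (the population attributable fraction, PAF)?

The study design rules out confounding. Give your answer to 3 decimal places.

PAF ≈ 0.717

p₁ = P(outcome | exposed) = 1195/4578 = 0.26103
p₀ = P(outcome | unexposed) = 125/2173 = 0.057524
Overall risk P(Y=1) = π·p₁ + (1−π)·p₀ = 0.715×0.26103 + 0.285×0.057524 = 0.20303.
Under exogeneity, PAF = [P(Y=1) − p₀] / P(Y=1).
PAF = (0.20303 − 0.057524) / 0.20303 ≈ 0.7167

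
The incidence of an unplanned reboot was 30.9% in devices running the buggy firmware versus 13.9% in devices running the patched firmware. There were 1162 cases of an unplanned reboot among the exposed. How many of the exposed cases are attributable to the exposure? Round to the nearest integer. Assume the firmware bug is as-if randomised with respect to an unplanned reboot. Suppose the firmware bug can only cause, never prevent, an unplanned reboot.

about 639 cases

p₁ = 0.309, p₀ = 0.139.
PN = (p₁ − p₀)/p₁ = (0.309 − 0.139) / 0.309 ≈ 0.55016.
Attributable cases ≈ PN × (exposed cases) = 0.55016 × 1162 ≈ 639.29.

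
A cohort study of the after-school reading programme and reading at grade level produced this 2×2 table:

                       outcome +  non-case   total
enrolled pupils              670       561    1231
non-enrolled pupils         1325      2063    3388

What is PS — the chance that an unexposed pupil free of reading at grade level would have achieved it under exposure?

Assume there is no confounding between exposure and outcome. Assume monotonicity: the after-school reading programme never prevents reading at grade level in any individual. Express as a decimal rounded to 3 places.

PS ≈ 0.252

p₁ = P(outcome | exposed) = 670/1231 = 0.54427
p₀ = P(outcome | unexposed) = 1325/3388 = 0.39109
Under exogeneity and monotonicity, PS = (p₁ − p₀)/(1 − p₀).
PS = (0.54427 − 0.39109) / 0.60891 ≈ 0.2516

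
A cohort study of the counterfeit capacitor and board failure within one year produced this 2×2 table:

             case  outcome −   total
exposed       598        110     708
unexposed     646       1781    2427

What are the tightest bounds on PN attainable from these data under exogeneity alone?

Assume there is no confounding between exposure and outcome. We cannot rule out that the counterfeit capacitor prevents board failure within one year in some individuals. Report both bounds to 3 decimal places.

0.685 ≤ PN ≤ 0.869

p₁ = P(outcome | exposed) = 598/708 = 0.84463
p₀ = P(outcome | unexposed) = 646/2427 = 0.26617
Under exogeneity alone the bounds on PN are max{0,(p₁−p₀)/p₁} ≤ PN ≤ min{1,(1−p₀)/p₁}.
  lower = (p₁ − p₀)/p₁ = 0.57846 / 0.84463 ≈ 0.6849
  upper = min{1, (1 − p₀)/p₁} = 0.73383 / 0.84463 ≈ 0.8688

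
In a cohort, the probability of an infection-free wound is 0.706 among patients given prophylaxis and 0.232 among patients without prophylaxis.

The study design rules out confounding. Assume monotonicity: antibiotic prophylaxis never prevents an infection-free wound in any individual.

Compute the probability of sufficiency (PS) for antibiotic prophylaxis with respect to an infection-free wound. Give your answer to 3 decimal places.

Let p₁ = 0.706, p₀ = 0.232.
Under exogeneity and monotonicity, PS = (p₁ − p₀) / (1 − p₀).
PS = (0.706 − 0.232) / (1 − 0.232) = 0.474 / 0.768 ≈ 0.6172

PS ≈ 0.617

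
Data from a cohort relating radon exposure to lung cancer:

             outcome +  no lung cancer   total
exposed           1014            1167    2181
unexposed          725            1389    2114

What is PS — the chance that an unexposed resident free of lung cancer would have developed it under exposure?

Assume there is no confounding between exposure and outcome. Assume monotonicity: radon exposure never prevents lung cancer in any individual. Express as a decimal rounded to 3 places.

p₁ = P(outcome | exposed) = 1014/2181 = 0.46492
p₀ = P(outcome | unexposed) = 725/2114 = 0.34295
Under exogeneity and monotonicity, PS = (p₁ − p₀) / (1 − p₀).
PS = (0.46492 − 0.34295) / (1 − 0.34295) = 0.12197 / 0.65705 ≈ 0.1856

PS ≈ 0.186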